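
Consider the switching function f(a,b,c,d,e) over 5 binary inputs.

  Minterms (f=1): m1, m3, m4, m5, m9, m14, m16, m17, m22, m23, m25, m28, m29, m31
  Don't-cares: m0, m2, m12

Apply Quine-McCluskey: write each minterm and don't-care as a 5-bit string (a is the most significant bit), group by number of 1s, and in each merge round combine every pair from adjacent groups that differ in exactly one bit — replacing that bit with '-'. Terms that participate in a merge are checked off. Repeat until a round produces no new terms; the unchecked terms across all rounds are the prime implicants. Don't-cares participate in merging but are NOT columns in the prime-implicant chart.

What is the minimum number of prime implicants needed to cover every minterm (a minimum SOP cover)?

size-2^0 implicants → 00000(✓)  00001(✓)  00010(✓)  00011(✓)  00100(✓)  00101(✓)  01001(✓)  01100(✓)  01110(✓)  10000(✓)  10001(✓)  10110(✓)  10111(✓)  11001(✓)  11100(✓)  11101(✓)  11111(✓)
size-2^1 implicants → -0000(✓)  -0001(✓)  -1001(✓)  -1100  0-001(✓)  0-100  00-00(✓)  00-01(✓)  000-0(✓)  000-1(✓)  0000-(✓)  0001-(✓)  0010-(✓)  011-0  1-001(✓)  1-111  1000-(✓)  1011-  11-01  111-1  1110-
size-2^2 implicants → --001  -000-  00-0-  000--
Unchecked terms (primes): --001, -000-, -1100, 0-100, 00-0-, 000--, 011-0, 1-111, 1011-, 11-01, 111-1, 1110-
Minterm coverage:
  m1 ⊆ --001,-000-,00-0-,000--
  m3 ⊆ 000-- [E]
  m4 ⊆ 0-100,00-0-
  m5 ⊆ 00-0- [E]
  m9 ⊆ --001 [E]
  m14 ⊆ 011-0 [E]
  m16 ⊆ -000- [E]
  m17 ⊆ --001,-000-
  m22 ⊆ 1011- [E]
  m23 ⊆ 1-111,1011-
  m25 ⊆ --001,11-01
  m28 ⊆ -1100,1110-
  m29 ⊆ 11-01,111-1,1110-
  m31 ⊆ 1-111,111-1
E = {--001, -000-, 00-0-, 000--, 011-0, 1011-}
Petrick residual → -1100, 111-1
Cover = c'd'e + b'c'd' + bcd'e' + a'b'd' + a'b'c' + a'bce' + ab'cd + abce  |cover|=8

8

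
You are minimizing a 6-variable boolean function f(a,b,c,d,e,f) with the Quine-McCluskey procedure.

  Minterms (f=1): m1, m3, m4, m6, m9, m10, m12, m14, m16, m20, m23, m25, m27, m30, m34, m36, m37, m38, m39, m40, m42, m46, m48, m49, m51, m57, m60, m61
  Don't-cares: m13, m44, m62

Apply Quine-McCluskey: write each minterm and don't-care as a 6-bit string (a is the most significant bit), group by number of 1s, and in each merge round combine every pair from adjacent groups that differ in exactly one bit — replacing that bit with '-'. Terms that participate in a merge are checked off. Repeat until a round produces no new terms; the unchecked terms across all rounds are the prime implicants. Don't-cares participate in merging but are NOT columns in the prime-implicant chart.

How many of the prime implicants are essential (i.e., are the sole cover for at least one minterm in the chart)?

10

[col 0] 000001*, 000011*, 000100*, 000110*, 001001*, 001010*, 001100*, 001101*, 001110*, 010000*, 010100*, 010111, 011001*, 011011*, 011110*, 100010*, 100100*, 100101*, 100110*, 100111*, 101000*, 101010*, 101100*, 101110*, 110000*, 110001*, 110011*, 111001*, 111100*, 111101*, 111110*
[col 1] -00100*, -00110*, -01010*, -01100*, -01110*, -10000, -11001, -11110*, 0-0100, 0-1001, 0-1110*, 00-001, 00-100*, 00-110*, 0000-1, 0001-0*, 001-01, 001-10*, 0011-0*, 00110-, 010-00, 0110-1, 1-1100*, 1-1110*, 10-010*, 10-100*, 10-110*, 100-10*, 1001-0*, 1001-1*, 10010-*, 10011-*, 101-00*, 101-10*, 1010-0*, 1011-0*, 11-001, 1100-1, 11000-, 111-01, 1111-0*, 11110-
[col 2] --1110, -0-100*, -0-110*, -001-0*, -01-10, -011-0*, 00-1-0*, 1-11-0, 10--10, 10-1-0*, 1001--, 101--0
[col 3] -0-1-0
Prime implicants: --1110, -0-1-0, -01-10, -10000, -11001, 0-0100, 0-1001, 00-001, 0000-1, 001-01, 00110-, 010-00, 010111, 0110-1, 1-11-0, 10--10, 1001--, 101--0, 11-001, 1100-1, 11000-, 111-01, 11110-
PI chart (minterm → PIs covering it):
  1 | 00-001,0000-1
  3 | 0000-1  (sole → essential)
  4 | -0-1-0,0-0100
  6 | -0-1-0  (sole → essential)
  9 | 0-1001,00-001,001-01
  10 | -01-10  (sole → essential)
  12 | -0-1-0,00110-
  14 | --1110,-0-1-0,-01-10
  16 | -10000,010-00
  20 | 0-0100,010-00
  23 | 010111  (sole → essential)
  25 | -11001,0-1001,0110-1
  27 | 0110-1  (sole → essential)
  30 | --1110  (sole → essential)
  34 | 10--10  (sole → essential)
  36 | -0-1-0,1001--
  37 | 1001--  (sole → essential)
  38 | -0-1-0,10--10,1001--
  39 | 1001--  (sole → essential)
  40 | 101--0  (sole → essential)
  42 | -01-10,10--10,101--0
  46 | --1110,-0-1-0,-01-10,1-11-0,10--10,101--0
  48 | -10000,11000-
  49 | 11-001,1100-1,11000-
  51 | 1100-1  (sole → essential)
  57 | -11001,11-001,111-01
  60 | 1-11-0,11110-
  61 | 111-01,11110-
Essential prime implicants: --1110, -0-1-0, -01-10, 0000-1, 010111, 0110-1, 10--10, 1001--, 101--0, 1100-1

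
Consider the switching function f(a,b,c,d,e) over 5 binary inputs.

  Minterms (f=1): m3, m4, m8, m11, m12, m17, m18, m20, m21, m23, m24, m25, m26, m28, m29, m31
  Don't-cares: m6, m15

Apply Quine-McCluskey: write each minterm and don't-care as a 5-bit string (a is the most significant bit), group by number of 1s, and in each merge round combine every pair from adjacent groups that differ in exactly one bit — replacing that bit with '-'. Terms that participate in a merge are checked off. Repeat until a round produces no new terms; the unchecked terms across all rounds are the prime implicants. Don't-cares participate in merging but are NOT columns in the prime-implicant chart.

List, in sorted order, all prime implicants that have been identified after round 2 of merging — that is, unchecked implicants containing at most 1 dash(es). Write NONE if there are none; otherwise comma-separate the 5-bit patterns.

Round 0: 00011✓ 00100✓ 00110✓ 01000✓ 01011✓ 01100✓ 01111✓ 10001✓ 10010✓ 10100✓ 10101✓ 10111✓ 11000✓ 11001✓ 11010✓ 11100✓ 11101✓ 11111✓
Round 1: -0100✓ -1000✓ -1100✓ -1111 0-011 0-100✓ 001-0 01-00✓ 01-11 1-001✓ 1-010 1-100✓ 1-101✓ 1-111✓ 10-01✓ 101-1✓ 1010-✓ 11-00✓ 11-01✓ 110-0 1100-✓ 111-1✓ 1110-✓
Round 2: --100 -1-00 1--01 1-1-1 1-10- 11-0-
PIs = {--100, -1-00, -1111, 0-011, 001-0, 01-11, 1--01, 1-010, 1-1-1, 1-10-, 11-0-, 110-0}

-1111, 0-011, 001-0, 01-11, 1-010, 110-0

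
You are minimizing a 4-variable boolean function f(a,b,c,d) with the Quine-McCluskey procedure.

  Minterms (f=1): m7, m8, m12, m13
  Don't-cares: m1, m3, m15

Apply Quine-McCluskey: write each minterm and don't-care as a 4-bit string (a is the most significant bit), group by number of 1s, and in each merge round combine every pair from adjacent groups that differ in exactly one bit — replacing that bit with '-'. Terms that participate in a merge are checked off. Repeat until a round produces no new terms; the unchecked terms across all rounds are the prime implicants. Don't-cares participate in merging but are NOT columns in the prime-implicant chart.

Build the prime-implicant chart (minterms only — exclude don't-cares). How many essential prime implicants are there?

Round 0: 0001✓ 0011✓ 0111✓ 1000✓ 1100✓ 1101✓ 1111✓
Round 1: -111 0-11 00-1 1-00 11-1 110-
PIs = {-111, 0-11, 00-1, 1-00, 11-1, 110-}
Coverage chart:
  m7: -111,0-11
  m8: 1-00 ←essential
  m12: 1-00,110-
  m13: 11-1,110-
Essential: 1-00

1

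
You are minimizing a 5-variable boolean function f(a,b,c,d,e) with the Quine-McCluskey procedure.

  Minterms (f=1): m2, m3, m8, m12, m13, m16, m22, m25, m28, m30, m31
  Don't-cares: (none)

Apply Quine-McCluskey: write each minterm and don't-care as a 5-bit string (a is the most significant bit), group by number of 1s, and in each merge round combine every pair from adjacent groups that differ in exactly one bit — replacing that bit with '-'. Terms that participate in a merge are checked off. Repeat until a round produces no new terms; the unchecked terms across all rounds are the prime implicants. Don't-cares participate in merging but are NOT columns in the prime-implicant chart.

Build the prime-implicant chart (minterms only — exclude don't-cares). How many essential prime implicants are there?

[col 0] 00010*, 00011*, 01000*, 01100*, 01101*, 10000, 10110*, 11001, 11100*, 11110*, 11111*
[col 1] -1100, 0001-, 01-00, 0110-, 1-110, 111-0, 1111-
Prime implicants: -1100, 0001-, 01-00, 0110-, 1-110, 10000, 11001, 111-0, 1111-
PI chart (minterm → PIs covering it):
  2 | 0001-  (sole → essential)
  3 | 0001-  (sole → essential)
  8 | 01-00  (sole → essential)
  12 | -1100,01-00,0110-
  13 | 0110-  (sole → essential)
  16 | 10000  (sole → essential)
  22 | 1-110  (sole → essential)
  25 | 11001  (sole → essential)
  28 | -1100,111-0
  30 | 1-110,111-0,1111-
  31 | 1111-  (sole → essential)
Essential prime implicants: 0001-, 01-00, 0110-, 1-110, 10000, 11001, 1111-

7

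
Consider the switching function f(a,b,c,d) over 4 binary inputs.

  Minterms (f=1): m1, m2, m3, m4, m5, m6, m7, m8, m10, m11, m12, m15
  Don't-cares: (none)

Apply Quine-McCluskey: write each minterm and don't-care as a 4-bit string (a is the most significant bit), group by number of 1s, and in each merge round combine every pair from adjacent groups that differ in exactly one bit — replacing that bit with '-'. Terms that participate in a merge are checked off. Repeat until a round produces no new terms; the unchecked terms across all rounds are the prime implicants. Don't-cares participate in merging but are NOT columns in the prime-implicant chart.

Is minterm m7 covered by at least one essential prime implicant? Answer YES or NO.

YES

Round 0: 0001✓ 0010✓ 0011✓ 0100✓ 0101✓ 0110✓ 0111✓ 1000✓ 1010✓ 1011✓ 1100✓ 1111✓
Round 1: -010✓ -011✓ -100 -111✓ 0-01✓ 0-10✓ 0-11✓ 00-1✓ 001-✓ 01-0✓ 01-1✓ 010-✓ 011-✓ 1-00 1-11✓ 10-0 101-✓
Round 2: --11 -01- 0--1 0-1- 01--
PIs = {--11, -01-, -100, 0--1, 0-1-, 01--, 1-00, 10-0}
Coverage chart:
  m1: 0--1 ←essential
  m2: -01-,0-1-
  m3: --11,-01-,0--1,0-1-
  m4: -100,01--
  m5: 0--1,01--
  m6: 0-1-,01--
  m7: --11,0--1,0-1-,01--
  m8: 1-00,10-0
  m10: -01-,10-0
  m11: --11,-01-
  m12: -100,1-00
  m15: --11 ←essential
Essential: --11, 0--1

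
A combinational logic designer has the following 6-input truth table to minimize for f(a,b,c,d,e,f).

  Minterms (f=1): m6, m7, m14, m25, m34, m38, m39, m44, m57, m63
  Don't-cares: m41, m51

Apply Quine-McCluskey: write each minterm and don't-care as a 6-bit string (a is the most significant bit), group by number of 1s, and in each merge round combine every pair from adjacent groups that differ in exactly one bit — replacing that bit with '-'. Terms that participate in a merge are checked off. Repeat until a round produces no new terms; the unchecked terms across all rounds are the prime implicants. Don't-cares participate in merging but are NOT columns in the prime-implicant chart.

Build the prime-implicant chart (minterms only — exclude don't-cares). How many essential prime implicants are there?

6

size-2^0 implicants → 000110(✓)  000111(✓)  001110(✓)  011001(✓)  100010(✓)  100110(✓)  100111(✓)  101001(✓)  101100  110011  111001(✓)  111111
size-2^1 implicants → -00110(✓)  -00111(✓)  -11001  00-110  00011-(✓)  1-1001  100-10  10011-(✓)
size-2^2 implicants → -0011-
Unchecked terms (primes): -0011-, -11001, 00-110, 1-1001, 100-10, 101100, 110011, 111111
Minterm coverage:
  m6 ⊆ -0011-,00-110
  m7 ⊆ -0011- [E]
  m14 ⊆ 00-110 [E]
  m25 ⊆ -11001 [E]
  m34 ⊆ 100-10 [E]
  m38 ⊆ -0011-,100-10
  m39 ⊆ -0011- [E]
  m44 ⊆ 101100 [E]
  m57 ⊆ -11001,1-1001
  m63 ⊆ 111111 [E]
E = {-0011-, -11001, 00-110, 100-10, 101100, 111111}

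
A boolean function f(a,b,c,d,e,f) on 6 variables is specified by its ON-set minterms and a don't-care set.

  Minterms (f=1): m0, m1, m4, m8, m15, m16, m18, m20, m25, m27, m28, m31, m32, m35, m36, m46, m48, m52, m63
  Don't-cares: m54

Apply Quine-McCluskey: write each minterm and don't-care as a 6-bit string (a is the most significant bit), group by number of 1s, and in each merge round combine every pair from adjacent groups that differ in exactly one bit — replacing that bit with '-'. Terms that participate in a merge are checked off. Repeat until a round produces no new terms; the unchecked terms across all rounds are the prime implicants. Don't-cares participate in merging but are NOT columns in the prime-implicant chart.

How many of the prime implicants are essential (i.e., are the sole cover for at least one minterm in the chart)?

10

[col 0] 000000*, 000001*, 000100*, 001000*, 001111*, 010000*, 010010*, 010100*, 011001*, 011011*, 011100*, 011111*, 100000*, 100011, 100100*, 101110, 110000*, 110100*, 110110*, 111111*
[col 1] -00000*, -00100*, -10000*, -10100*, -11111, 0-0000*, 0-0100*, 0-1111, 00-000, 000-00*, 00000-, 01-100, 010-00*, 0100-0, 011-11, 0110-1, 1-0000*, 1-0100*, 100-00*, 110-00*, 1101-0
[col 2] --0000*, --0100*, -00-00*, -10-00*, 0-0-00*, 1-0-00*
[col 3] --0-00
Prime implicants: --0-00, -11111, 0-1111, 00-000, 00000-, 01-100, 0100-0, 011-11, 0110-1, 100011, 101110, 1101-0
PI chart (minterm → PIs covering it):
  0 | --0-00,00-000,00000-
  1 | 00000-  (sole → essential)
  4 | --0-00  (sole → essential)
  8 | 00-000  (sole → essential)
  15 | 0-1111  (sole → essential)
  16 | --0-00,0100-0
  18 | 0100-0  (sole → essential)
  20 | --0-00,01-100
  25 | 0110-1  (sole → essential)
  27 | 011-11,0110-1
  28 | 01-100  (sole → essential)
  31 | -11111,0-1111,011-11
  32 | --0-00  (sole → essential)
  35 | 100011  (sole → essential)
  36 | --0-00  (sole → essential)
  46 | 101110  (sole → essential)
  48 | --0-00  (sole → essential)
  52 | --0-00,1101-0
  63 | -11111  (sole → essential)
Essential prime implicants: --0-00, -11111, 0-1111, 00-000, 00000-, 01-100, 0100-0, 0110-1, 100011, 101110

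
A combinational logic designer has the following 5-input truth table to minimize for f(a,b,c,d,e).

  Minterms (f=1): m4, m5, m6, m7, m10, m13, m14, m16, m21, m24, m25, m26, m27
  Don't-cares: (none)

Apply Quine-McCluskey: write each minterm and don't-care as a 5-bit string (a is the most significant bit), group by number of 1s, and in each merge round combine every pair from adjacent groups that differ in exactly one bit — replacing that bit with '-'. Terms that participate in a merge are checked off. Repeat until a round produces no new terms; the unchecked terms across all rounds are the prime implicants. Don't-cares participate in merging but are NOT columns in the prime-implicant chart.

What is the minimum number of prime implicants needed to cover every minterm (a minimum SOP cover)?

size-2^0 implicants → 00100(✓)  00101(✓)  00110(✓)  00111(✓)  01010(✓)  01101(✓)  01110(✓)  10000(✓)  10101(✓)  11000(✓)  11001(✓)  11010(✓)  11011(✓)
size-2^1 implicants → -0101  -1010  0-101  0-110  001-0(✓)  001-1(✓)  0010-(✓)  0011-(✓)  01-10  1-000  110-0(✓)  110-1(✓)  1100-(✓)  1101-(✓)
size-2^2 implicants → 001--  110--
Unchecked terms (primes): -0101, -1010, 0-101, 0-110, 001--, 01-10, 1-000, 110--
Minterm coverage:
  m4 ⊆ 001-- [E]
  m5 ⊆ -0101,0-101,001--
  m6 ⊆ 0-110,001--
  m7 ⊆ 001-- [E]
  m10 ⊆ -1010,01-10
  m13 ⊆ 0-101 [E]
  m14 ⊆ 0-110,01-10
  m16 ⊆ 1-000 [E]
  m21 ⊆ -0101 [E]
  m24 ⊆ 1-000,110--
  m25 ⊆ 110-- [E]
  m26 ⊆ -1010,110--
  m27 ⊆ 110-- [E]
E = {-0101, 0-101, 001--, 1-000, 110--}
Petrick residual → 01-10
Cover = b'cd'e + a'cd'e + a'b'c + a'bde' + ac'd'e' + abc'  |cover|=6

6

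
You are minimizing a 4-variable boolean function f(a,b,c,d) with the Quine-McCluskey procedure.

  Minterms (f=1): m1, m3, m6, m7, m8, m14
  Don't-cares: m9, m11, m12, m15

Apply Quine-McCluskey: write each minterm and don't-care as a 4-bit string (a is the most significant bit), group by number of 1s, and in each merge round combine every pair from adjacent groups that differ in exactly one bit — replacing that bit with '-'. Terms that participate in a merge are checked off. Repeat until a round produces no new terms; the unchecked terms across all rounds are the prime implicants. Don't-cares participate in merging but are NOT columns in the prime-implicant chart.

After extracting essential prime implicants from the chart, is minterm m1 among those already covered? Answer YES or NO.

YES

size-2^0 implicants → 0001(✓)  0011(✓)  0110(✓)  0111(✓)  1000(✓)  1001(✓)  1011(✓)  1100(✓)  1110(✓)  1111(✓)
size-2^1 implicants → -001(✓)  -011(✓)  -110(✓)  -111(✓)  0-11(✓)  00-1(✓)  011-(✓)  1-00  1-11(✓)  10-1(✓)  100-  11-0  111-(✓)
size-2^2 implicants → --11  -0-1  -11-
Unchecked terms (primes): --11, -0-1, -11-, 1-00, 100-, 11-0
Minterm coverage:
  m1 ⊆ -0-1 [E]
  m3 ⊆ --11,-0-1
  m6 ⊆ -11- [E]
  m7 ⊆ --11,-11-
  m8 ⊆ 1-00,100-
  m14 ⊆ -11-,11-0
E = {-0-1, -11-}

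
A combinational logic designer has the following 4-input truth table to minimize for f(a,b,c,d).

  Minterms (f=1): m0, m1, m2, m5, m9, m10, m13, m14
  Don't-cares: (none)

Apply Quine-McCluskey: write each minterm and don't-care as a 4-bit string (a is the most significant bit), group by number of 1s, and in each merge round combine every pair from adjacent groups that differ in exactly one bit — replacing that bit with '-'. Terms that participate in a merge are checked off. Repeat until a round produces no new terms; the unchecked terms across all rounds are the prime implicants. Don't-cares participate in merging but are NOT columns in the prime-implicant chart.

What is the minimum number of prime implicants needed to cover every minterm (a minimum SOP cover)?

[col 0] 0000*, 0001*, 0010*, 0101*, 1001*, 1010*, 1101*, 1110*
[col 1] -001*, -010, -101*, 0-01*, 00-0, 000-, 1-01*, 1-10
[col 2] --01
Prime implicants: --01, -010, 00-0, 000-, 1-10
PI chart (minterm → PIs covering it):
  0 | 00-0,000-
  1 | --01,000-
  2 | -010,00-0
  5 | --01  (sole → essential)
  9 | --01  (sole → essential)
  10 | -010,1-10
  13 | --01  (sole → essential)
  14 | 1-10  (sole → essential)
Essential prime implicants: --01, 1-10
Petrick residual → 00-0
Minimum SOP uses 3 PIs: c'd + a'b'd' + acd'

3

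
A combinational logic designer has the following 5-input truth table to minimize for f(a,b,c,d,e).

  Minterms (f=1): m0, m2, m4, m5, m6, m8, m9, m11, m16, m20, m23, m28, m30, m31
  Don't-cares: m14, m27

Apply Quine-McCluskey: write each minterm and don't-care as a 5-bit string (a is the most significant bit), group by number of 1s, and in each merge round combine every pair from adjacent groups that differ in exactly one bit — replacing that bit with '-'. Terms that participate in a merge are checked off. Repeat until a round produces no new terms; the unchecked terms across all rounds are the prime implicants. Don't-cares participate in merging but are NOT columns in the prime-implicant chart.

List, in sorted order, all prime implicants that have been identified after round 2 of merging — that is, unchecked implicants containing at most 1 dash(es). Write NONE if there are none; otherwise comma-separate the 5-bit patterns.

size-2^0 implicants → 00000(✓)  00010(✓)  00100(✓)  00101(✓)  00110(✓)  01000(✓)  01001(✓)  01011(✓)  01110(✓)  10000(✓)  10100(✓)  10111(✓)  11011(✓)  11100(✓)  11110(✓)  11111(✓)
size-2^1 implicants → -0000(✓)  -0100(✓)  -1011  -1110  0-000  0-110  00-00(✓)  00-10(✓)  000-0(✓)  001-0(✓)  0010-  010-1  0100-  1-100  1-111  10-00(✓)  11-11  111-0  1111-
size-2^2 implicants → -0-00  00--0
Unchecked terms (primes): -0-00, -1011, -1110, 0-000, 0-110, 00--0, 0010-, 010-1, 0100-, 1-100, 1-111, 11-11, 111-0, 1111-

-1011, -1110, 0-000, 0-110, 0010-, 010-1, 0100-, 1-100, 1-111, 11-11, 111-0, 1111-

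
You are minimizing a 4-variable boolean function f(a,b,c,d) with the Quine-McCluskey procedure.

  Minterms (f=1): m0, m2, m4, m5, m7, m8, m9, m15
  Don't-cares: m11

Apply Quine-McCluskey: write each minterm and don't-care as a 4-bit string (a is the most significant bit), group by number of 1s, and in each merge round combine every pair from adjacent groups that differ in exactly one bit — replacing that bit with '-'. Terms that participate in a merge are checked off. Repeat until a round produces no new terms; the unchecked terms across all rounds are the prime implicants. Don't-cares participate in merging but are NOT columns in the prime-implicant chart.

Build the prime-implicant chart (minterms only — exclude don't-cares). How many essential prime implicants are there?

1

Round 0: 0000✓ 0010✓ 0100✓ 0101✓ 0111✓ 1000✓ 1001✓ 1011✓ 1111✓
Round 1: -000 -111 0-00 00-0 01-1 010- 1-11 10-1 100-
PIs = {-000, -111, 0-00, 00-0, 01-1, 010-, 1-11, 10-1, 100-}
Coverage chart:
  m0: -000,0-00,00-0
  m2: 00-0 ←essential
  m4: 0-00,010-
  m5: 01-1,010-
  m7: -111,01-1
  m8: -000,100-
  m9: 10-1,100-
  m15: -111,1-11
Essential: 00-0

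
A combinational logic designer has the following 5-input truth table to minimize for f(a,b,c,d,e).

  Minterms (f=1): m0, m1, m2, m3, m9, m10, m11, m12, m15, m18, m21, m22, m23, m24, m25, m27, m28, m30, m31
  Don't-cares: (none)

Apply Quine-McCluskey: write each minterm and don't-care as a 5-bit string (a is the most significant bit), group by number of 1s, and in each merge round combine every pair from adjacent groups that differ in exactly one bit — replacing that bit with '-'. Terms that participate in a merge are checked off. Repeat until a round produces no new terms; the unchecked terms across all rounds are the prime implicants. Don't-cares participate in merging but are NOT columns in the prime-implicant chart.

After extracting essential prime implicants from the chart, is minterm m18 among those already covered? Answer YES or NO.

size-2^0 implicants → 00000(✓)  00001(✓)  00010(✓)  00011(✓)  01001(✓)  01010(✓)  01011(✓)  01100(✓)  01111(✓)  10010(✓)  10101(✓)  10110(✓)  10111(✓)  11000(✓)  11001(✓)  11011(✓)  11100(✓)  11110(✓)  11111(✓)
size-2^1 implicants → -0010  -1001(✓)  -1011(✓)  -1100  -1111(✓)  0-001(✓)  0-010(✓)  0-011(✓)  000-0(✓)  000-1(✓)  0000-(✓)  0001-(✓)  01-11(✓)  010-1(✓)  0101-(✓)  1-110(✓)  1-111(✓)  10-10  101-1  1011-(✓)  11-00  11-11(✓)  110-1(✓)  1100-  111-0  1111-(✓)
size-2^2 implicants → -1-11  -10-1  0-0-1  0-01-  000--  1-11-
Unchecked terms (primes): -0010, -1-11, -10-1, -1100, 0-0-1, 0-01-, 000--, 1-11-, 10-10, 101-1, 11-00, 1100-, 111-0
Minterm coverage:
  m0 ⊆ 000-- [E]
  m1 ⊆ 0-0-1,000--
  m2 ⊆ -0010,0-01-,000--
  m3 ⊆ 0-0-1,0-01-,000--
  m9 ⊆ -10-1,0-0-1
  m10 ⊆ 0-01- [E]
  m11 ⊆ -1-11,-10-1,0-0-1,0-01-
  m12 ⊆ -1100 [E]
  m15 ⊆ -1-11 [E]
  m18 ⊆ -0010,10-10
  m21 ⊆ 101-1 [E]
  m22 ⊆ 1-11-,10-10
  m23 ⊆ 1-11-,101-1
  m24 ⊆ 11-00,1100-
  m25 ⊆ -10-1,1100-
  m27 ⊆ -1-11,-10-1
  m28 ⊆ -1100,11-00,111-0
  m30 ⊆ 1-11-,111-0
  m31 ⊆ -1-11,1-11-
E = {-1-11, -1100, 0-01-, 000--, 101-1}

NO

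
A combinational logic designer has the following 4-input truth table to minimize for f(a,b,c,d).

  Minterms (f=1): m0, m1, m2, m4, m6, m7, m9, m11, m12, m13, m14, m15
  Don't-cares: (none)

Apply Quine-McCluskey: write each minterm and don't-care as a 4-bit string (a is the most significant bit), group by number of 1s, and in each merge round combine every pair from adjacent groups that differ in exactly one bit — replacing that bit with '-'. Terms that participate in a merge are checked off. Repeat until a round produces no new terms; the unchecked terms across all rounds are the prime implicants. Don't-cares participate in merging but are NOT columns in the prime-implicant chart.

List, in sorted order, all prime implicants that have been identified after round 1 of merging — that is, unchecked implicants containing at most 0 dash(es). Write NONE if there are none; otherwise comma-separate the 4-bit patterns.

size-2^0 implicants → 0000(✓)  0001(✓)  0010(✓)  0100(✓)  0110(✓)  0111(✓)  1001(✓)  1011(✓)  1100(✓)  1101(✓)  1110(✓)  1111(✓)
size-2^1 implicants → -001  -100(✓)  -110(✓)  -111(✓)  0-00(✓)  0-10(✓)  00-0(✓)  000-  01-0(✓)  011-(✓)  1-01(✓)  1-11(✓)  10-1(✓)  11-0(✓)  11-1(✓)  110-(✓)  111-(✓)
size-2^2 implicants → -1-0  -11-  0--0  1--1  11--
Unchecked terms (primes): -001, -1-0, -11-, 0--0, 000-, 1--1, 11--

NONE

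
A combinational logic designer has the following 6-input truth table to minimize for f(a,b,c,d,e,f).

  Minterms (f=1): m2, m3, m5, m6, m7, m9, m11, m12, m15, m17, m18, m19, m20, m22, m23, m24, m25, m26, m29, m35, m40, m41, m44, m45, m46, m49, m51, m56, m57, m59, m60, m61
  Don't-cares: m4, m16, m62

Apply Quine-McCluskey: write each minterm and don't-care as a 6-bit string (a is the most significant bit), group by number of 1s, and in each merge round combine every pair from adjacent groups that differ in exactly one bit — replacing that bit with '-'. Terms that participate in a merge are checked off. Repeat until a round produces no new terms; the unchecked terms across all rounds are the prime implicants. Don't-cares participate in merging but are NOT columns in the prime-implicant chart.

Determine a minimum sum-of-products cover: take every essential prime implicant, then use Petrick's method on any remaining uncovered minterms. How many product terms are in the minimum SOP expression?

[col 0] 000010*, 000011*, 000100*, 000101*, 000110*, 000111*, 001001*, 001011*, 001100*, 001111*, 010000*, 010001*, 010010*, 010011*, 010100*, 010110*, 010111*, 011000*, 011001*, 011010*, 011101*, 100011*, 101000*, 101001*, 101100*, 101101*, 101110*, 110001*, 110011*, 111000*, 111001*, 111011*, 111100*, 111101*, 111110*
[col 1] -00011*, -01001*, -01100, -10001*, -10011*, -11000*, -11001*, -11101*, 0-0010*, 0-0011*, 0-0100*, 0-0110*, 0-0111*, 0-1001*, 00-011*, 00-100, 00-111*, 000-10*, 000-11*, 00001-*, 0001-0*, 0001-1*, 00010-*, 00011-*, 001-11*, 0010-1, 01-000*, 01-001*, 01-010*, 010-00*, 010-10*, 010-11*, 0100-0*, 0100-1*, 01000-*, 01001-*, 0101-0*, 01011-*, 011-01*, 0110-0*, 01100-*, 1-0011*, 1-1000*, 1-1001*, 1-1100*, 1-1101*, 1-1110*, 101-00*, 101-01*, 10100-*, 1011-0*, 10110-*, 11-001*, 11-011*, 1100-1*, 111-00*, 111-01*, 1110-1*, 11100-*, 1111-0*, 11110-*
[col 2] --0011, --1001, -1-001, -100-1, -11-01, -1100-, 0-0-10*, 0-0-11*, 0-001-*, 0-01-0, 0-011-*, 00--11, 000-1-*, 0001--, 01-0-0, 01-00-, 010--0, 010-1-*, 0100--, 1-1-00*, 1-1-01*, 1-100-*, 1-11-0, 1-110-*, 101-0-*, 11-0-1, 111-0-*
[col 3] 0-0-1-, 1-1-0-
Prime implicants: --0011, --1001, -01100, -1-001, -100-1, -11-01, -1100-, 0-0-1-, 0-01-0, 00--11, 00-100, 0001--, 0010-1, 01-0-0, 01-00-, 010--0, 0100--, 1-1-0-, 1-11-0, 11-0-1
PI chart (minterm → PIs covering it):
  2 | 0-0-1-  (sole → essential)
  3 | --0011,0-0-1-,00--11
  5 | 0001--  (sole → essential)
  6 | 0-0-1-,0-01-0,0001--
  7 | 0-0-1-,00--11,0001--
  9 | --1001,0010-1
  11 | 00--11,0010-1
  12 | -01100,00-100
  15 | 00--11  (sole → essential)
  17 | -1-001,-100-1,01-00-,0100--
  18 | 0-0-1-,01-0-0,010--0,0100--
  19 | --0011,-100-1,0-0-1-,0100--
  20 | 0-01-0,010--0
  22 | 0-0-1-,0-01-0,010--0
  23 | 0-0-1-  (sole → essential)
  24 | -1100-,01-0-0,01-00-
  25 | --1001,-1-001,-11-01,-1100-,01-00-
  26 | 01-0-0  (sole → essential)
  29 | -11-01  (sole → essential)
  35 | --0011  (sole → essential)
  40 | 1-1-0-  (sole → essential)
  41 | --1001,1-1-0-
  44 | -01100,1-1-0-,1-11-0
  45 | 1-1-0-  (sole → essential)
  46 | 1-11-0  (sole → essential)
  49 | -1-001,-100-1,11-0-1
  51 | --0011,-100-1,11-0-1
  56 | -1100-,1-1-0-
  57 | --1001,-1-001,-11-01,-1100-,1-1-0-,11-0-1
  59 | 11-0-1  (sole → essential)
  60 | 1-1-0-,1-11-0
  61 | -11-01,1-1-0-
Essential prime implicants: --0011, -11-01, 0-0-1-, 00--11, 0001--, 01-0-0, 1-1-0-, 1-11-0, 11-0-1
Petrick residual → --1001, -01100, -1-001, 0-01-0
Minimum SOP uses 13 PIs: c'd'ef + cd'e'f + b'cde'f' + bd'e'f + bce'f + a'c'e + a'c'df' + a'b'ef + a'b'c'd + a'bd'f' + ace' + acdf' + abd'f

13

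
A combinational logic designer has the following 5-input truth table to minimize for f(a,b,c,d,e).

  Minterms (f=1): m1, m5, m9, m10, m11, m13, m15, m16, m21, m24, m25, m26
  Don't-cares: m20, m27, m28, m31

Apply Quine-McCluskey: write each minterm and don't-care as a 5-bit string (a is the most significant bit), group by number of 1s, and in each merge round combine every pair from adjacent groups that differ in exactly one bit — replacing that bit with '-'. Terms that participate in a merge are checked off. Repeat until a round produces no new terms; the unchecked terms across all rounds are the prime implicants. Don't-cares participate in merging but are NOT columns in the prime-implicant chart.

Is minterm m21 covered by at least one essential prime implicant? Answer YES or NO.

Round 0: 00001✓ 00101✓ 01001✓ 01010✓ 01011✓ 01101✓ 01111✓ 10000✓ 10100✓ 10101✓ 11000✓ 11001✓ 11010✓ 11011✓ 11100✓ 11111✓
Round 1: -0101 -1001✓ -1010✓ -1011✓ -1111✓ 0-001✓ 0-101✓ 00-01✓ 01-01✓ 01-11✓ 010-1✓ 0101-✓ 011-1✓ 1-000✓ 1-100✓ 10-00✓ 1010- 11-00✓ 11-11✓ 110-0✓ 110-1✓ 1100-✓ 1101-✓
Round 2: -1-11 -10-1 -101- 0--01 01--1 1--00 110--
PIs = {-0101, -1-11, -10-1, -101-, 0--01, 01--1, 1--00, 1010-, 110--}
Coverage chart:
  m1: 0--01 ←essential
  m5: -0101,0--01
  m9: -10-1,0--01,01--1
  m10: -101- ←essential
  m11: -1-11,-10-1,-101-,01--1
  m13: 0--01,01--1
  m15: -1-11,01--1
  m16: 1--00 ←essential
  m21: -0101,1010-
  m24: 1--00,110--
  m25: -10-1,110--
  m26: -101-,110--
Essential: -101-, 0--01, 1--00

NO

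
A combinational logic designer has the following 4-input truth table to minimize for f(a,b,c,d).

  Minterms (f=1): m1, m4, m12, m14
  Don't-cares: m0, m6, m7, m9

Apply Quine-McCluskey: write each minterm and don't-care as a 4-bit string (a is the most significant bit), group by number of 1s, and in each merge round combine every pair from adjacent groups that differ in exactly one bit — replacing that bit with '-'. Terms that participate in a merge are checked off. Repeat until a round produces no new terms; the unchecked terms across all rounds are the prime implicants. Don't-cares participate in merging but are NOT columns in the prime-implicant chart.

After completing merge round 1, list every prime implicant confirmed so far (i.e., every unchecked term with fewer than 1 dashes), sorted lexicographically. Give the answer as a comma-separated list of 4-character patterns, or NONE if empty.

NONE

size-2^0 implicants → 0000(✓)  0001(✓)  0100(✓)  0110(✓)  0111(✓)  1001(✓)  1100(✓)  1110(✓)
size-2^1 implicants → -001  -100(✓)  -110(✓)  0-00  000-  01-0(✓)  011-  11-0(✓)
size-2^2 implicants → -1-0
Unchecked terms (primes): -001, -1-0, 0-00, 000-, 011-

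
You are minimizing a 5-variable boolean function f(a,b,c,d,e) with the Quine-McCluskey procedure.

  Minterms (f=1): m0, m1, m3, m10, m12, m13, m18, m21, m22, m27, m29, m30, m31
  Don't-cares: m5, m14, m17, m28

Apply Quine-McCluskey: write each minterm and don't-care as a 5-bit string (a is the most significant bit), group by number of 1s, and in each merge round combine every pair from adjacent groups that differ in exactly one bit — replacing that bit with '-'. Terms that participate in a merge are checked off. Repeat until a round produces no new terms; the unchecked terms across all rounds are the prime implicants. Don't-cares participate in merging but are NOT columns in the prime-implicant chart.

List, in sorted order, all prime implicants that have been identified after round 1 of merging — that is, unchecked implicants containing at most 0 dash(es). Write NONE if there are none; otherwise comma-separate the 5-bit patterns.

NONE

[col 0] 00000*, 00001*, 00011*, 00101*, 01010*, 01100*, 01101*, 01110*, 10001*, 10010*, 10101*, 10110*, 11011*, 11100*, 11101*, 11110*, 11111*
[col 1] -0001*, -0101*, -1100*, -1101*, -1110*, 0-101*, 00-01*, 000-1, 0000-, 01-10, 011-0*, 0110-*, 1-101*, 1-110, 10-01*, 10-10, 11-11, 111-0*, 111-1*, 1110-*, 1111-*
[col 2] --101, -0-01, -11-0, -110-, 111--
Prime implicants: --101, -0-01, -11-0, -110-, 000-1, 0000-, 01-10, 1-110, 10-10, 11-11, 111--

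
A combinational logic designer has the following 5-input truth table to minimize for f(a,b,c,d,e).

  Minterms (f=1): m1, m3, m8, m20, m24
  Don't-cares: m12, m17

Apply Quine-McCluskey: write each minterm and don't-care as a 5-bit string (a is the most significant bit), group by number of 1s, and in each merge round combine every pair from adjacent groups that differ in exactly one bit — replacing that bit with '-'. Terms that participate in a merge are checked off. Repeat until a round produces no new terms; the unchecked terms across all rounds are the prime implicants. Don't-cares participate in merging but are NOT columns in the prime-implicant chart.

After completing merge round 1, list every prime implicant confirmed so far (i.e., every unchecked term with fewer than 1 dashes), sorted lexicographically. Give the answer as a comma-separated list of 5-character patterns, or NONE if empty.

size-2^0 implicants → 00001(✓)  00011(✓)  01000(✓)  01100(✓)  10001(✓)  10100  11000(✓)
size-2^1 implicants → -0001  -1000  000-1  01-00
Unchecked terms (primes): -0001, -1000, 000-1, 01-00, 10100

10100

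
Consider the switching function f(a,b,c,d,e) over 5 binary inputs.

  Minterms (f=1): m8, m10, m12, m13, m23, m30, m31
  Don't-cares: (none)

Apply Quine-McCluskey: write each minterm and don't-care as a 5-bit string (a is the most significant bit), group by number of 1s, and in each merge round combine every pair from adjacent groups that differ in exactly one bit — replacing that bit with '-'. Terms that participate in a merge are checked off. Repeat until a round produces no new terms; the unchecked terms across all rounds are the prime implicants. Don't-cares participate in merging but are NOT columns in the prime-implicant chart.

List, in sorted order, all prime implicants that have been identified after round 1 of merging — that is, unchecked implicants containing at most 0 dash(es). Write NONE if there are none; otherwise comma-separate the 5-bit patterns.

NONE

Round 0: 01000✓ 01010✓ 01100✓ 01101✓ 10111✓ 11110✓ 11111✓
Round 1: 01-00 010-0 0110- 1-111 1111-
PIs = {01-00, 010-0, 0110-, 1-111, 1111-}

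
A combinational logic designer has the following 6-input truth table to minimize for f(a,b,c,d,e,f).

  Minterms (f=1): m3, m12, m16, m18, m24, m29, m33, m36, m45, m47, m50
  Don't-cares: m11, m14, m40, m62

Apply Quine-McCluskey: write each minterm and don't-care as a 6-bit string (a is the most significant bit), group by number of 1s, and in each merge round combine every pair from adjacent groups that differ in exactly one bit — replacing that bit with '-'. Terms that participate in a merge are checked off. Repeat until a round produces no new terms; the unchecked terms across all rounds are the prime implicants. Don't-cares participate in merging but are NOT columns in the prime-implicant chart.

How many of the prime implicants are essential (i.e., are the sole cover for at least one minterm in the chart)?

8

Round 0: 000011✓ 001011✓ 001100✓ 001110✓ 010000✓ 010010✓ 011000✓ 011101 100001 100100 101000 101101✓ 101111✓ 110010✓ 111110
Round 1: -10010 00-011 0011-0 01-000 0100-0 1011-1
PIs = {-10010, 00-011, 0011-0, 01-000, 0100-0, 011101, 100001, 100100, 101000, 1011-1, 111110}
Coverage chart:
  m3: 00-011 ←essential
  m12: 0011-0 ←essential
  m16: 01-000,0100-0
  m18: -10010,0100-0
  m24: 01-000 ←essential
  m29: 011101 ←essential
  m33: 100001 ←essential
  m36: 100100 ←essential
  m45: 1011-1 ←essential
  m47: 1011-1 ←essential
  m50: -10010 ←essential
Essential: -10010, 00-011, 0011-0, 01-000, 011101, 100001, 100100, 1011-1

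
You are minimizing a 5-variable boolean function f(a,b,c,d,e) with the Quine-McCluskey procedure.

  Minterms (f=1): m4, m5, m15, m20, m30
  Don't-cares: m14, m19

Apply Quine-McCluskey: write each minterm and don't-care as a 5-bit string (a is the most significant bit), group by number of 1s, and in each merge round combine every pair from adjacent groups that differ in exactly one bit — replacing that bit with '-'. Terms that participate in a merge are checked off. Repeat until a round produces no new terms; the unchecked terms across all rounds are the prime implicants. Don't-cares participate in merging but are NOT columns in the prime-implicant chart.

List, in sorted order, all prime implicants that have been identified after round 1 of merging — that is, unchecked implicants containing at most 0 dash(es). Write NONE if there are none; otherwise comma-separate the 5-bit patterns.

Round 0: 00100✓ 00101✓ 01110✓ 01111✓ 10011 10100✓ 11110✓
Round 1: -0100 -1110 0010- 0111-
PIs = {-0100, -1110, 0010-, 0111-, 10011}

10011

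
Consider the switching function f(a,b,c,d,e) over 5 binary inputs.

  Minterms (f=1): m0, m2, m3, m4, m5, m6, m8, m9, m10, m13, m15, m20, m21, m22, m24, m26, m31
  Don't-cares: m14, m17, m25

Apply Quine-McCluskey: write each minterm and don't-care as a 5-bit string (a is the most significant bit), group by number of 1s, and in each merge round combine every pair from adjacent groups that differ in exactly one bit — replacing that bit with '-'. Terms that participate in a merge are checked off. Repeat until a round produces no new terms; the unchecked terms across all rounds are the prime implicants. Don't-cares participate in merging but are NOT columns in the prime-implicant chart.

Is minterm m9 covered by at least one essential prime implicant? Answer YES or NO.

NO

[col 0] 00000*, 00010*, 00011*, 00100*, 00101*, 00110*, 01000*, 01001*, 01010*, 01101*, 01110*, 01111*, 10001*, 10100*, 10101*, 10110*, 11000*, 11001*, 11010*, 11111*
[col 1] -0100*, -0101*, -0110*, -1000*, -1001*, -1010*, -1111, 0-000*, 0-010*, 0-101, 0-110*, 00-00*, 00-10*, 000-0*, 0001-, 001-0*, 0010-*, 01-01, 01-10*, 010-0*, 0100-*, 011-1, 0111-, 1-001, 10-01, 101-0*, 1010-*, 110-0*, 1100-*
[col 2] -01-0, -010-, -10-0, -100-, 0--10, 0-0-0, 00--0
Prime implicants: -01-0, -010-, -10-0, -100-, -1111, 0--10, 0-0-0, 0-101, 00--0, 0001-, 01-01, 011-1, 0111-, 1-001, 10-01
PI chart (minterm → PIs covering it):
  0 | 0-0-0,00--0
  2 | 0--10,0-0-0,00--0,0001-
  3 | 0001-  (sole → essential)
  4 | -01-0,-010-,00--0
  5 | -010-,0-101
  6 | -01-0,0--10,00--0
  8 | -10-0,-100-,0-0-0
  9 | -100-,01-01
  10 | -10-0,0--10,0-0-0
  13 | 0-101,01-01,011-1
  15 | -1111,011-1,0111-
  20 | -01-0,-010-
  21 | -010-,10-01
  22 | -01-0  (sole → essential)
  24 | -10-0,-100-
  26 | -10-0  (sole → essential)
  31 | -1111  (sole → essential)
Essential prime implicants: -01-0, -10-0, -1111, 0001-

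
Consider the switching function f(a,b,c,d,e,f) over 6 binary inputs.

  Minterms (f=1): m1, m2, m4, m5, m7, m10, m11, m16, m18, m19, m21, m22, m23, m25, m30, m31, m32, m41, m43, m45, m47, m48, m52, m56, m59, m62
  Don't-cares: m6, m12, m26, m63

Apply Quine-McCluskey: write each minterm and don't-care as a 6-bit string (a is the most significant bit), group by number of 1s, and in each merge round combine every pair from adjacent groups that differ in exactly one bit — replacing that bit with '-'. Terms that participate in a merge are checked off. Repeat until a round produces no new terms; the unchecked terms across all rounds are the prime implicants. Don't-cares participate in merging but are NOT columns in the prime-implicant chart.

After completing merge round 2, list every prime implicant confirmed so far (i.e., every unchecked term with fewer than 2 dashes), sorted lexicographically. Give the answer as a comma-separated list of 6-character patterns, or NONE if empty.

-01011, -10000, 00-100, 000-01, 00101-, 0100-0, 011001, 1-0000, 11-000, 110-00

size-2^0 implicants → 000001(✓)  000010(✓)  000100(✓)  000101(✓)  000110(✓)  000111(✓)  001010(✓)  001011(✓)  001100(✓)  010000(✓)  010010(✓)  010011(✓)  010101(✓)  010110(✓)  010111(✓)  011001  011010(✓)  011110(✓)  011111(✓)  100000(✓)  101001(✓)  101011(✓)  101101(✓)  101111(✓)  110000(✓)  110100(✓)  111000(✓)  111011(✓)  111110(✓)  111111(✓)
size-2^1 implicants → -01011  -10000  -11110(✓)  -11111(✓)  0-0010(✓)  0-0101(✓)  0-0110(✓)  0-0111(✓)  0-1010(✓)  00-010(✓)  00-100  000-01  000-10(✓)  0001-0(✓)  0001-1(✓)  00010-(✓)  00011-(✓)  00101-  01-010(✓)  01-110(✓)  01-111(✓)  010-10(✓)  010-11(✓)  0100-0  01001-(✓)  0101-1(✓)  01011-(✓)  011-10(✓)  01111-(✓)  1-0000  1-1011(✓)  1-1111(✓)  101-01(✓)  101-11(✓)  1010-1(✓)  1011-1(✓)  11-000  110-00  111-11(✓)  11111-(✓)
size-2^2 implicants → -1111-  0--010  0-0-10  0-01-1  0-011-  0001--  01--10  01-11-  010-1-  1-1-11  101--1
Unchecked terms (primes): -01011, -10000, -1111-, 0--010, 0-0-10, 0-01-1, 0-011-, 00-100, 000-01, 0001--, 00101-, 01--10, 01-11-, 010-1-, 0100-0, 011001, 1-0000, 1-1-11, 101--1, 11-000, 110-00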